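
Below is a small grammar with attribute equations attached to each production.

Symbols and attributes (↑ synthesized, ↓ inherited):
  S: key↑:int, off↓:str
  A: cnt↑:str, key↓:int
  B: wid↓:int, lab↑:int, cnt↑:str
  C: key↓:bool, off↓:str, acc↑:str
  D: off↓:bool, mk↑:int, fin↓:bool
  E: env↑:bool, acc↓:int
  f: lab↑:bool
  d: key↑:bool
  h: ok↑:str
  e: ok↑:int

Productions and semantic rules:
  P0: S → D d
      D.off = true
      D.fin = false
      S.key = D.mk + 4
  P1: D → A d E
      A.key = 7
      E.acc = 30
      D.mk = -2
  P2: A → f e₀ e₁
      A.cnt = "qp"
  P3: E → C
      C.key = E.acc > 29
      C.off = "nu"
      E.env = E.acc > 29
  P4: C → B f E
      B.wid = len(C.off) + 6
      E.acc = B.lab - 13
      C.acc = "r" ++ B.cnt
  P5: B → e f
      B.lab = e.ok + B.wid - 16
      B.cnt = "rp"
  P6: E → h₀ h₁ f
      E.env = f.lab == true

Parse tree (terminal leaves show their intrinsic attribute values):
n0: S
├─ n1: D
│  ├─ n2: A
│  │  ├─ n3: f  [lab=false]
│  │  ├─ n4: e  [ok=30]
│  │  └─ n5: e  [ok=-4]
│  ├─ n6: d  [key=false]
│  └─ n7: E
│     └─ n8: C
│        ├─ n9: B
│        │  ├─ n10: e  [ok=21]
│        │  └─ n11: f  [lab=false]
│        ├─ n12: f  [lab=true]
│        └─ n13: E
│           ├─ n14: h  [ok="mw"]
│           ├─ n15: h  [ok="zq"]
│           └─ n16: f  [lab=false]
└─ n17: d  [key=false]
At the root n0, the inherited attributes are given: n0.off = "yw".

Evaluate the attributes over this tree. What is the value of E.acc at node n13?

1. n0.off = "yw"  [given at root]
2. n1.off = true  [true]
3. n1.fin = false  [false]
4. n2.key = 7  [7]
5. n3.lab = false  [terminal]
6. n4.ok = 30  [terminal]
7. n5.ok = -4  [terminal]
8. n2.cnt = "qp"  ["qp"]
9. n6.key = false  [terminal]
10. n7.acc = 30  [30]
11. n8.key = true  [E.acc > 29]
12. n8.off = "nu"  ["nu"]
13. n9.wid = 8  [len(C.off) + 6]
14. n10.ok = 21  [terminal]
15. n11.lab = false  [terminal]
16. n9.lab = 13  [e.ok + B.wid - 16]
17. n9.cnt = "rp"  ["rp"]
18. n12.lab = true  [terminal]
19. n13.acc = 0  [B.lab - 13]
20. n14.ok = "mw"  [terminal]
21. n15.ok = "zq"  [terminal]
22. n16.lab = false  [terminal]
23. n13.env = false  [f.lab == true]
24. n8.acc = "rrp"  ["r" ++ B.cnt]
25. n7.env = true  [E.acc > 29]
26. n1.mk = -2  [-2]
27. n17.key = false  [terminal]
28. n0.key = 2  [D.mk + 4]

0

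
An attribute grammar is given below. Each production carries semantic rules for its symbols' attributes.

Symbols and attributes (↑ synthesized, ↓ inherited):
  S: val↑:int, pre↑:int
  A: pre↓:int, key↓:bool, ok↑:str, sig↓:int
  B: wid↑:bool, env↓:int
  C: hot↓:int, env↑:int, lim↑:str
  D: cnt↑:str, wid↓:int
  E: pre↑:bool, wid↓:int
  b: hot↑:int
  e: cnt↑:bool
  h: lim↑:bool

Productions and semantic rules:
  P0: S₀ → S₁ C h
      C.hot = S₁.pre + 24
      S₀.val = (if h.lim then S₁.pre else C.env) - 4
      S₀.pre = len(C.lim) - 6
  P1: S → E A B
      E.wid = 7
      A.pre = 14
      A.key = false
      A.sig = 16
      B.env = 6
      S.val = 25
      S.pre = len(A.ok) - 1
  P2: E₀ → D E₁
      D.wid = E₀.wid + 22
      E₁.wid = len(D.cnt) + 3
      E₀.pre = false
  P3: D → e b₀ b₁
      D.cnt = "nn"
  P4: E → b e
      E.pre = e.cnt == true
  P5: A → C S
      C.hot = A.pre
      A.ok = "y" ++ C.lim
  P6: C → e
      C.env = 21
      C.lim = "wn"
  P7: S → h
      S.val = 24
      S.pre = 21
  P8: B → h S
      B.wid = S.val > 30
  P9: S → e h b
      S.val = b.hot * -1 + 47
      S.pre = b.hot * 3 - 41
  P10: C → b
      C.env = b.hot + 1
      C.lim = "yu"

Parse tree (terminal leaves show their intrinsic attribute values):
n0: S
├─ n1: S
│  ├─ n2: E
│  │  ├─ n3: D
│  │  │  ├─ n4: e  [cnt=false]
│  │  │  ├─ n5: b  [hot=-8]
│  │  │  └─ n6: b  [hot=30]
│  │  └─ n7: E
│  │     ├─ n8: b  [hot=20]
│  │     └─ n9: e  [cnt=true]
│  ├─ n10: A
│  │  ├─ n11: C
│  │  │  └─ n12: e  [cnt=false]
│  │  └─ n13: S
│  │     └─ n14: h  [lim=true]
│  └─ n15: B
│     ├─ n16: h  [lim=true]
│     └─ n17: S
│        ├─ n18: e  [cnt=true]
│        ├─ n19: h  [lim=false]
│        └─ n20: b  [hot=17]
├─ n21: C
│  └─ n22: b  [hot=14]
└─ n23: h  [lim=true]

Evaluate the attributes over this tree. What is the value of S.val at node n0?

1. n2.wid = 7  [7]
2. n3.wid = 29  [E₀.wid + 22]
3. n4.cnt = false  [terminal]
4. n5.hot = -8  [terminal]
5. n6.hot = 30  [terminal]
6. n3.cnt = "nn"  ["nn"]
7. n7.wid = 5  [len(D.cnt) + 3]
8. n8.hot = 20  [terminal]
9. n9.cnt = true  [terminal]
10. n7.pre = true  [e.cnt == true]
11. n2.pre = false  [false]
12. n10.pre = 14  [14]
13. n10.key = false  [false]
14. n10.sig = 16  [16]
15. n11.hot = 14  [A.pre]
16. n12.cnt = false  [terminal]
17. n11.env = 21  [21]
18. n11.lim = "wn"  ["wn"]
19. n14.lim = true  [terminal]
20. n13.val = 24  [24]
21. n13.pre = 21  [21]
22. n10.ok = "ywn"  ["y" ++ C.lim]
23. n15.env = 6  [6]
24. n16.lim = true  [terminal]
25. n18.cnt = true  [terminal]
26. n19.lim = false  [terminal]
27. n20.hot = 17  [terminal]
28. n17.val = 30  [b.hot * -1 + 47]
29. n17.pre = 10  [b.hot * 3 - 41]
30. n15.wid = false  [S.val > 30]
31. n1.val = 25  [25]
32. n1.pre = 2  [len(A.ok) - 1]
33. n21.hot = 26  [S₁.pre + 24]
34. n22.hot = 14  [terminal]
35. n21.env = 15  [b.hot + 1]
36. n21.lim = "yu"  ["yu"]
37. n23.lim = true  [terminal]
38. n0.val = -2  [(if h.lim then S₁.pre else C.env) - 4]
39. n0.pre = -4  [len(C.lim) - 6]

-2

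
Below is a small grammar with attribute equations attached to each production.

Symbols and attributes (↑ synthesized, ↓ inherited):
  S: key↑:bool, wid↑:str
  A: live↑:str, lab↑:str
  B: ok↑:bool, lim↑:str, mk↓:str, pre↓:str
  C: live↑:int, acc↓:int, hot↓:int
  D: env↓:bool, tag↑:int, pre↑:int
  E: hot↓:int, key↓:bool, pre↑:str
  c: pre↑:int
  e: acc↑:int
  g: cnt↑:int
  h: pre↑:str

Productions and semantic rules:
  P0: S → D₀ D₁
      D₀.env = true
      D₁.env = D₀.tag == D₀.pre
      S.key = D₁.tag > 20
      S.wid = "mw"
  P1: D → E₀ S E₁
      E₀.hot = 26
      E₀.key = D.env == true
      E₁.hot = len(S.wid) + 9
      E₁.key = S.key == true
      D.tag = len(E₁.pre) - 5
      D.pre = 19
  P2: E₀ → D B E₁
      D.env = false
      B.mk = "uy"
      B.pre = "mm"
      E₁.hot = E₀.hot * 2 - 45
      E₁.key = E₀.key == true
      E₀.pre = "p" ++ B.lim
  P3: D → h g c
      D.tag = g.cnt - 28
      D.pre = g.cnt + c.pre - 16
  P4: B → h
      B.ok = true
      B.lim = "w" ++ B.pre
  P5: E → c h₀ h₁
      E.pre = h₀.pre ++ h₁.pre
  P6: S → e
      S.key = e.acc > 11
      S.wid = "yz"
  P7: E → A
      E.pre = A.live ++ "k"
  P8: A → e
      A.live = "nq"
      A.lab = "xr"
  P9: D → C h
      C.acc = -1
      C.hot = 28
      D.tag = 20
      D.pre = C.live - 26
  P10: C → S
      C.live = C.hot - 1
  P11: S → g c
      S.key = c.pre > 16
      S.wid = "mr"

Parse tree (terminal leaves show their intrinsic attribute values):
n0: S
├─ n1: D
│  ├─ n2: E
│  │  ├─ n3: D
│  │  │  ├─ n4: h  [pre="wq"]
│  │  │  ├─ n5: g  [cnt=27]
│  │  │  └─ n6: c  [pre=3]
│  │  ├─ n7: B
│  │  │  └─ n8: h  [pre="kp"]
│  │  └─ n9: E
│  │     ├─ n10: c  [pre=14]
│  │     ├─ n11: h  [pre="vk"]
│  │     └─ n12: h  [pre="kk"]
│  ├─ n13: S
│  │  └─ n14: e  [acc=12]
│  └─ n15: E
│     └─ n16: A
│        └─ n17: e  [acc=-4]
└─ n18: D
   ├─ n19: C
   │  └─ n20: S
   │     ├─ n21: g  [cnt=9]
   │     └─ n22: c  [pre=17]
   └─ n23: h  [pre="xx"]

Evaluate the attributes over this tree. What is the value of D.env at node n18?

false

1. n1.env = true  [true]
2. n2.hot = 26  [26]
3. n2.key = true  [D.env == true]
4. n3.env = false  [false]
5. n4.pre = "wq"  [terminal]
6. n5.cnt = 27  [terminal]
7. n6.pre = 3  [terminal]
8. n3.tag = -1  [g.cnt - 28]
9. n3.pre = 14  [g.cnt + c.pre - 16]
10. n7.mk = "uy"  ["uy"]
11. n7.pre = "mm"  ["mm"]
12. n8.pre = "kp"  [terminal]
13. n7.ok = true  [true]
14. n7.lim = "wmm"  ["w" ++ B.pre]
15. n9.hot = 7  [E₀.hot * 2 - 45]
16. n9.key = true  [E₀.key == true]
17. n10.pre = 14  [terminal]
18. n11.pre = "vk"  [terminal]
19. n12.pre = "kk"  [terminal]
20. n9.pre = "vkkk"  [h₀.pre ++ h₁.pre]
21. n2.pre = "pwmm"  ["p" ++ B.lim]
22. n14.acc = 12  [terminal]
23. n13.key = true  [e.acc > 11]
24. n13.wid = "yz"  ["yz"]
25. n15.hot = 11  [len(S.wid) + 9]
26. n15.key = true  [S.key == true]
27. n17.acc = -4  [terminal]
28. n16.live = "nq"  ["nq"]
29. n16.lab = "xr"  ["xr"]
30. n15.pre = "nqk"  [A.live ++ "k"]
31. n1.tag = -2  [len(E₁.pre) - 5]
32. n1.pre = 19  [19]
33. n18.env = false  [D₀.tag == D₀.pre]
34. n19.acc = -1  [-1]
35. n19.hot = 28  [28]
36. n21.cnt = 9  [terminal]
37. n22.pre = 17  [terminal]
38. n20.key = true  [c.pre > 16]
39. n20.wid = "mr"  ["mr"]
40. n19.live = 27  [C.hot - 1]
41. n23.pre = "xx"  [terminal]
42. n18.tag = 20  [20]
43. n18.pre = 1  [C.live - 26]
44. n0.key = false  [D₁.tag > 20]
45. n0.wid = "mw"  ["mw"]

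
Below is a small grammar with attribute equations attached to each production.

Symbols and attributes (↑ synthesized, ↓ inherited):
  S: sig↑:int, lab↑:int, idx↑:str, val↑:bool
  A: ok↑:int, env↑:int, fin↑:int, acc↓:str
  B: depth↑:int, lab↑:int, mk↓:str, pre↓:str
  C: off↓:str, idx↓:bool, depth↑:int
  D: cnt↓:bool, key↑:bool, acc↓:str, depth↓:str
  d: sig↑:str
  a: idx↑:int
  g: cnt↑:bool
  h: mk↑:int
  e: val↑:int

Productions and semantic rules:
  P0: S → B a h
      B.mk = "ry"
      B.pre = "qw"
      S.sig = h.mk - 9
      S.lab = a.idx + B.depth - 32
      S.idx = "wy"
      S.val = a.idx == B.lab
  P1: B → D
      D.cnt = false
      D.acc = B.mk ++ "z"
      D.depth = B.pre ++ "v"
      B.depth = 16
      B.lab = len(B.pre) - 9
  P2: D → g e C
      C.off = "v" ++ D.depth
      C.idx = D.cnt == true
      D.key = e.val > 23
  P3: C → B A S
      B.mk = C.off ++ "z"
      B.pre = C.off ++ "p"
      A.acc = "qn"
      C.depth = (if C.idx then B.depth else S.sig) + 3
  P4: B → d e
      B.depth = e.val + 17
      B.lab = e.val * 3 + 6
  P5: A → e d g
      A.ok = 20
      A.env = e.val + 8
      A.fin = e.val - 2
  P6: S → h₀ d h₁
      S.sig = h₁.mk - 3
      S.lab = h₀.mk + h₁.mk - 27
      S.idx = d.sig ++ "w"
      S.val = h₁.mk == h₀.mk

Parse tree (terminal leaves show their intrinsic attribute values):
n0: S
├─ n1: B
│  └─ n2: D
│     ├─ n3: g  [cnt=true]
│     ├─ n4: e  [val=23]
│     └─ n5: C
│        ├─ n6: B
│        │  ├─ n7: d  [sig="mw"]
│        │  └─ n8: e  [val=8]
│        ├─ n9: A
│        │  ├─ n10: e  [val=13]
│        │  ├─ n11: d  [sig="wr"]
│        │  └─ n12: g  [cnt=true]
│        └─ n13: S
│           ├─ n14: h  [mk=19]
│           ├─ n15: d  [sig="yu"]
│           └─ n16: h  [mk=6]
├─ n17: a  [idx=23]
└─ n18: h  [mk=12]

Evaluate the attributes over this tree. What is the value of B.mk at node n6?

"vqwvz"

1. n1.mk = "ry"  ["ry"]
2. n1.pre = "qw"  ["qw"]
3. n2.cnt = false  [false]
4. n2.acc = "ryz"  [B.mk ++ "z"]
5. n2.depth = "qwv"  [B.pre ++ "v"]
6. n3.cnt = true  [terminal]
7. n4.val = 23  [terminal]
8. n5.off = "vqwv"  ["v" ++ D.depth]
9. n5.idx = false  [D.cnt == true]
10. n6.mk = "vqwvz"  [C.off ++ "z"]
11. n6.pre = "vqwvp"  [C.off ++ "p"]
12. n7.sig = "mw"  [terminal]
13. n8.val = 8  [terminal]
14. n6.depth = 25  [e.val + 17]
15. n6.lab = 30  [e.val * 3 + 6]
16. n9.acc = "qn"  ["qn"]
17. n10.val = 13  [terminal]
18. n11.sig = "wr"  [terminal]
19. n12.cnt = true  [terminal]
20. n9.ok = 20  [20]
21. n9.env = 21  [e.val + 8]
22. n9.fin = 11  [e.val - 2]
23. n14.mk = 19  [terminal]
24. n15.sig = "yu"  [terminal]
25. n16.mk = 6  [terminal]
26. n13.sig = 3  [h₁.mk - 3]
27. n13.lab = -2  [h₀.mk + h₁.mk - 27]
28. n13.idx = "yuw"  [d.sig ++ "w"]
29. n13.val = false  [h₁.mk == h₀.mk]
30. n5.depth = 6  [(if C.idx then B.depth else S.sig) + 3]
31. n2.key = false  [e.val > 23]
32. n1.depth = 16  [16]
33. n1.lab = -7  [len(B.pre) - 9]
34. n17.idx = 23  [terminal]
35. n18.mk = 12  [terminal]
36. n0.sig = 3  [h.mk - 9]
37. n0.lab = 7  [a.idx + B.depth - 32]
38. n0.idx = "wy"  ["wy"]
39. n0.val = false  [a.idx == B.lab]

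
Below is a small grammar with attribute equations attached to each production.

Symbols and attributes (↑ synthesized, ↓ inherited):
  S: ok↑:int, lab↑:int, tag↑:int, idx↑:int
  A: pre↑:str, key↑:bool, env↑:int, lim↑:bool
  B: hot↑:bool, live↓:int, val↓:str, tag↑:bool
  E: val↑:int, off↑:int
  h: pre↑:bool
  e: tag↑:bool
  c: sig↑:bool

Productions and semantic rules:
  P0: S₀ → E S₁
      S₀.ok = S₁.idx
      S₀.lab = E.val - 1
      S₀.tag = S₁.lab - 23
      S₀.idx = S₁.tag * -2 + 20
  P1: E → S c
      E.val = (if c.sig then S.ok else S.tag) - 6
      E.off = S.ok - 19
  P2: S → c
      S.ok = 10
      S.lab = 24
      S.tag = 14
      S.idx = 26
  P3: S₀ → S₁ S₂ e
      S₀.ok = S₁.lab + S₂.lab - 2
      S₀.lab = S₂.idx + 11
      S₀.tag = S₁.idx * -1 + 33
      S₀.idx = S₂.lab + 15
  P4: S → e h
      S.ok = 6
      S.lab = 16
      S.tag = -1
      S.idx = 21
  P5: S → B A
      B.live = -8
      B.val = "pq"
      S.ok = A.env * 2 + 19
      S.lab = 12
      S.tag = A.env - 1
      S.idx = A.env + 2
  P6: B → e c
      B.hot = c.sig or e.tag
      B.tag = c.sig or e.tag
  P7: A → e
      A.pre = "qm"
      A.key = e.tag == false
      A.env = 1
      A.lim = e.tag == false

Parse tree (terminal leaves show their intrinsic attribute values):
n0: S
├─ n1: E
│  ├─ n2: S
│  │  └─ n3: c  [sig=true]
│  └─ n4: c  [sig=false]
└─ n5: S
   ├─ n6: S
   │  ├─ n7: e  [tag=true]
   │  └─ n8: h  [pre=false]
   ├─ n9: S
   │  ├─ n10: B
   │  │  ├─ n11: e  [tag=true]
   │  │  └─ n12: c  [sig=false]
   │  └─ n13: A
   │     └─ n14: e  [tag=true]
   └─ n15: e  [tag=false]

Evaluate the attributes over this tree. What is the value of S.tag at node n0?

-9

1. n3.sig = true  [terminal]
2. n2.ok = 10  [10]
3. n2.lab = 24  [24]
4. n2.tag = 14  [14]
5. n2.idx = 26  [26]
6. n4.sig = false  [terminal]
7. n1.val = 8  [(if c.sig then S.ok else S.tag) - 6]
8. n1.off = -9  [S.ok - 19]
9. n7.tag = true  [terminal]
10. n8.pre = false  [terminal]
11. n6.ok = 6  [6]
12. n6.lab = 16  [16]
13. n6.tag = -1  [-1]
14. n6.idx = 21  [21]
15. n10.live = -8  [-8]
16. n10.val = "pq"  ["pq"]
17. n11.tag = true  [terminal]
18. n12.sig = false  [terminal]
19. n10.hot = true  [c.sig or e.tag]
20. n10.tag = true  [c.sig or e.tag]
21. n14.tag = true  [terminal]
22. n13.pre = "qm"  ["qm"]
23. n13.key = false  [e.tag == false]
24. n13.env = 1  [1]
25. n13.lim = false  [e.tag == false]
26. n9.ok = 21  [A.env * 2 + 19]
27. n9.lab = 12  [12]
28. n9.tag = 0  [A.env - 1]
29. n9.idx = 3  [A.env + 2]
30. n15.tag = false  [terminal]
31. n5.ok = 26  [S₁.lab + S₂.lab - 2]
32. n5.lab = 14  [S₂.idx + 11]
33. n5.tag = 12  [S₁.idx * -1 + 33]
34. n5.idx = 27  [S₂.lab + 15]
35. n0.ok = 27  [S₁.idx]
36. n0.lab = 7  [E.val - 1]
37. n0.tag = -9  [S₁.lab - 23]
38. n0.idx = -4  [S₁.tag * -2 + 20]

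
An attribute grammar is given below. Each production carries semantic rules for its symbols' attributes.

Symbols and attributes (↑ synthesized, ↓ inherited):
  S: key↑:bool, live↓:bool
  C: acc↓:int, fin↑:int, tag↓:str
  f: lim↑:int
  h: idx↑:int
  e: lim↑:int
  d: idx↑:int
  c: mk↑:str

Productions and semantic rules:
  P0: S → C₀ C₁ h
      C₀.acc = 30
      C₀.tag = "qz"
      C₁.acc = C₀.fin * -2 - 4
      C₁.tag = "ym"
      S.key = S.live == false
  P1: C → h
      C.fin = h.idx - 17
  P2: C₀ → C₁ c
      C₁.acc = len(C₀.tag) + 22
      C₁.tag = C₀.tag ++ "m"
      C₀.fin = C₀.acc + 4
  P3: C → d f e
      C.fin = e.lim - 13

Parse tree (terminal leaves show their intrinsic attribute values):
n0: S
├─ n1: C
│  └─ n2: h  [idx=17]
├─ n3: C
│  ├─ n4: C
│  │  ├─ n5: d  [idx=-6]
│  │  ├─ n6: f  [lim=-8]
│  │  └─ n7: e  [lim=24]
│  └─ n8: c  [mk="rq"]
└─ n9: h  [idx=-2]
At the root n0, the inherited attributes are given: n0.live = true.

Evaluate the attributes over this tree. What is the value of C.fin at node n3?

0

1. n0.live = true  [given at root]
2. n1.acc = 30  [30]
3. n1.tag = "qz"  ["qz"]
4. n2.idx = 17  [terminal]
5. n1.fin = 0  [h.idx - 17]
6. n3.acc = -4  [C₀.fin * -2 - 4]
7. n3.tag = "ym"  ["ym"]
8. n4.acc = 24  [len(C₀.tag) + 22]
9. n4.tag = "ymm"  [C₀.tag ++ "m"]
10. n5.idx = -6  [terminal]
11. n6.lim = -8  [terminal]
12. n7.lim = 24  [terminal]
13. n4.fin = 11  [e.lim - 13]
14. n8.mk = "rq"  [terminal]
15. n3.fin = 0  [C₀.acc + 4]
16. n9.idx = -2  [terminal]
17. n0.key = false  [S.live == false]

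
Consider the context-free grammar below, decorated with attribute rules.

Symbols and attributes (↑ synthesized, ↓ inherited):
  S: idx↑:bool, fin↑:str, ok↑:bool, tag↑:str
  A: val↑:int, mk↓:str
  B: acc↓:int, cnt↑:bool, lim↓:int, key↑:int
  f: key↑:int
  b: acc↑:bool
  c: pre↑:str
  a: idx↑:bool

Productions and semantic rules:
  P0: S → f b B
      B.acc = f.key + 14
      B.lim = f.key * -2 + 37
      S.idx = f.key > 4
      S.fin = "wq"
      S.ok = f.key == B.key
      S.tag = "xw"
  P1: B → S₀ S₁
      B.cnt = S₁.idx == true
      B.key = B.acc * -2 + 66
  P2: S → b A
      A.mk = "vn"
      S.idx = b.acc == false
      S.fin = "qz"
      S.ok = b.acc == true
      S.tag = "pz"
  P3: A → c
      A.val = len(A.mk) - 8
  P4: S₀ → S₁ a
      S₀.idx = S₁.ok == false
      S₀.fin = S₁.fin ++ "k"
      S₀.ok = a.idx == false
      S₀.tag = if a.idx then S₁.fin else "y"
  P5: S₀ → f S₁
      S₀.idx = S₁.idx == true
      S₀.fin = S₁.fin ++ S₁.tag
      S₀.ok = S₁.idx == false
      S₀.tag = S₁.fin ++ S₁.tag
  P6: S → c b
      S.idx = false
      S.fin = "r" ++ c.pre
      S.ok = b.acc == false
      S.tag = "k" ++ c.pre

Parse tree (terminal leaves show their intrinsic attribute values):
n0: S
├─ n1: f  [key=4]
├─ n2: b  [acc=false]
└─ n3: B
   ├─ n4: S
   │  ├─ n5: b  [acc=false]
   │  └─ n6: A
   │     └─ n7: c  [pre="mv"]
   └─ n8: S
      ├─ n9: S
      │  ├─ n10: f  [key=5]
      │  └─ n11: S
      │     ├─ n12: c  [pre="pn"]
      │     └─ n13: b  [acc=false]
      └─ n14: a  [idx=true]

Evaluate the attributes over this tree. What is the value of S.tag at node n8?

"rpnkpn"

1. n1.key = 4  [terminal]
2. n2.acc = false  [terminal]
3. n3.acc = 18  [f.key + 14]
4. n3.lim = 29  [f.key * -2 + 37]
5. n5.acc = false  [terminal]
6. n6.mk = "vn"  ["vn"]
7. n7.pre = "mv"  [terminal]
8. n6.val = -6  [len(A.mk) - 8]
9. n4.idx = true  [b.acc == false]
10. n4.fin = "qz"  ["qz"]
11. n4.ok = false  [b.acc == true]
12. n4.tag = "pz"  ["pz"]
13. n10.key = 5  [terminal]
14. n12.pre = "pn"  [terminal]
15. n13.acc = false  [terminal]
16. n11.idx = false  [false]
17. n11.fin = "rpn"  ["r" ++ c.pre]
18. n11.ok = true  [b.acc == false]
19. n11.tag = "kpn"  ["k" ++ c.pre]
20. n9.idx = false  [S₁.idx == true]
21. n9.fin = "rpnkpn"  [S₁.fin ++ S₁.tag]
22. n9.ok = true  [S₁.idx == false]
23. n9.tag = "rpnkpn"  [S₁.fin ++ S₁.tag]
24. n14.idx = true  [terminal]
25. n8.idx = false  [S₁.ok == false]
26. n8.fin = "rpnkpnk"  [S₁.fin ++ "k"]
27. n8.ok = false  [a.idx == false]
28. n8.tag = "rpnkpn"  [if a.idx then S₁.fin else "y"]
29. n3.cnt = false  [S₁.idx == true]
30. n3.key = 30  [B.acc * -2 + 66]
31. n0.idx = false  [f.key > 4]
32. n0.fin = "wq"  ["wq"]
33. n0.ok = false  [f.key == B.key]
34. n0.tag = "xw"  ["xw"]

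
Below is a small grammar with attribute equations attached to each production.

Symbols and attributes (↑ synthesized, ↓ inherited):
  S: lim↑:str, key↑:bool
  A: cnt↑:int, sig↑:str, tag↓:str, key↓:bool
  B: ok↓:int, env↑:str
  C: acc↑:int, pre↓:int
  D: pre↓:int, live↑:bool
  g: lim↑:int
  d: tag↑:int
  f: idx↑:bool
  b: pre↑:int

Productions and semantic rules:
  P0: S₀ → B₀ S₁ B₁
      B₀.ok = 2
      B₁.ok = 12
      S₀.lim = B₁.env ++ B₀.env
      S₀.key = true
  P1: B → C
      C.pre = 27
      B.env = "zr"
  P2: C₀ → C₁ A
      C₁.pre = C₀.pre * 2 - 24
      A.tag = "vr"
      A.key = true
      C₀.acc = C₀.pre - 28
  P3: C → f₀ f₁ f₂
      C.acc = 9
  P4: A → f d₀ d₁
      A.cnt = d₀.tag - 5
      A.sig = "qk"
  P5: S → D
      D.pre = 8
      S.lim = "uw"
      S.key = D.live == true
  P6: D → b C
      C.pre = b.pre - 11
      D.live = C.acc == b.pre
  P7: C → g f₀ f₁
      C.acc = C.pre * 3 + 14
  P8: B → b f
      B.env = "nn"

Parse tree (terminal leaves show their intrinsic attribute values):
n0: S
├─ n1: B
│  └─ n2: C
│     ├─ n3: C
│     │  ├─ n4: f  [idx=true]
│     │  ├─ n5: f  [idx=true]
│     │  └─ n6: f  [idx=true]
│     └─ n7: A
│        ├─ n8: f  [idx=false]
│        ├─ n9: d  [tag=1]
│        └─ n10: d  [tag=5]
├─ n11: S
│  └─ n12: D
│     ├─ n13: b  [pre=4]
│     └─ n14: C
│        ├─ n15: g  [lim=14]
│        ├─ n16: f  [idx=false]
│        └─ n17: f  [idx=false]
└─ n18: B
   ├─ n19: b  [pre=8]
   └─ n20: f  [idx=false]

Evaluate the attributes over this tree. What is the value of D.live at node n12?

false

1. n1.ok = 2  [2]
2. n2.pre = 27  [27]
3. n3.pre = 30  [C₀.pre * 2 - 24]
4. n4.idx = true  [terminal]
5. n5.idx = true  [terminal]
6. n6.idx = true  [terminal]
7. n3.acc = 9  [9]
8. n7.tag = "vr"  ["vr"]
9. n7.key = true  [true]
10. n8.idx = false  [terminal]
11. n9.tag = 1  [terminal]
12. n10.tag = 5  [terminal]
13. n7.cnt = -4  [d₀.tag - 5]
14. n7.sig = "qk"  ["qk"]
15. n2.acc = -1  [C₀.pre - 28]
16. n1.env = "zr"  ["zr"]
17. n12.pre = 8  [8]
18. n13.pre = 4  [terminal]
19. n14.pre = -7  [b.pre - 11]
20. n15.lim = 14  [terminal]
21. n16.idx = false  [terminal]
22. n17.idx = false  [terminal]
23. n14.acc = -7  [C.pre * 3 + 14]
24. n12.live = false  [C.acc == b.pre]
25. n11.lim = "uw"  ["uw"]
26. n11.key = false  [D.live == true]
27. n18.ok = 12  [12]
28. n19.pre = 8  [terminal]
29. n20.idx = false  [terminal]
30. n18.env = "nn"  ["nn"]
31. n0.lim = "nnzr"  [B₁.env ++ B₀.env]
32. n0.key = true  [true]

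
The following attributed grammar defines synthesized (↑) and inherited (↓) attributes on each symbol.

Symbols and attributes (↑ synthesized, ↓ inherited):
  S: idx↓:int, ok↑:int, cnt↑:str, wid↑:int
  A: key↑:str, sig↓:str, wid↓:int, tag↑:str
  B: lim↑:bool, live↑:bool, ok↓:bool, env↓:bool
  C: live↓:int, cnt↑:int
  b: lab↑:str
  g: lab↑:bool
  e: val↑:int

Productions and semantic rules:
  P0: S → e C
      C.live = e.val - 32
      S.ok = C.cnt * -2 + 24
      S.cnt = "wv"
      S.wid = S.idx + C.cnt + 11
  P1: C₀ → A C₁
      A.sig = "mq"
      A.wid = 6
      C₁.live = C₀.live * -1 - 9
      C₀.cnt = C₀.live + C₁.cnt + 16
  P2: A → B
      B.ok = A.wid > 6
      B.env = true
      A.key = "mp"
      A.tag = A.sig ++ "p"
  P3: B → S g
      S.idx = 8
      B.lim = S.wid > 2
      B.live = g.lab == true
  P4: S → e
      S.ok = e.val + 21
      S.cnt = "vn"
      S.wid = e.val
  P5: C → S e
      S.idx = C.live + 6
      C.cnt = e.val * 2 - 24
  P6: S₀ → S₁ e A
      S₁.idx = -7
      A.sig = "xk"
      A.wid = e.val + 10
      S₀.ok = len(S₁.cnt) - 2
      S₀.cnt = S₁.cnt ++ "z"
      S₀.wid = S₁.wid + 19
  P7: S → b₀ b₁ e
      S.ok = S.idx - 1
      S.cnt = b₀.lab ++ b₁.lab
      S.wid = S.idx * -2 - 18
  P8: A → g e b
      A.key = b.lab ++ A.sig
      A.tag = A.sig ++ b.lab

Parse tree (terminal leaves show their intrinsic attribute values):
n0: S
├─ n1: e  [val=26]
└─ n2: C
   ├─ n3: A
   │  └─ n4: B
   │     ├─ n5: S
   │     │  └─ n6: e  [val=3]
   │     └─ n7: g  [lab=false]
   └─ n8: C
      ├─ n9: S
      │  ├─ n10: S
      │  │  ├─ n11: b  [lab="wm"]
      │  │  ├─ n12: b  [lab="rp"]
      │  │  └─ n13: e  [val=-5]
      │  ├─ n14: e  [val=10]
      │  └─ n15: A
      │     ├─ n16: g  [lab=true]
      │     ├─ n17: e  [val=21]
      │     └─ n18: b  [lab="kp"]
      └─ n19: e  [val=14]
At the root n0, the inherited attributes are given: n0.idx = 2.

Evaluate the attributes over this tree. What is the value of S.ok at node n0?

1. n0.idx = 2  [given at root]
2. n1.val = 26  [terminal]
3. n2.live = -6  [e.val - 32]
4. n3.sig = "mq"  ["mq"]
5. n3.wid = 6  [6]
6. n4.ok = false  [A.wid > 6]
7. n4.env = true  [true]
8. n5.idx = 8  [8]
9. n6.val = 3  [terminal]
10. n5.ok = 24  [e.val + 21]
11. n5.cnt = "vn"  ["vn"]
12. n5.wid = 3  [e.val]
13. n7.lab = false  [terminal]
14. n4.lim = true  [S.wid > 2]
15. n4.live = false  [g.lab == true]
16. n3.key = "mp"  ["mp"]
17. n3.tag = "mqp"  [A.sig ++ "p"]
18. n8.live = -3  [C₀.live * -1 - 9]
19. n9.idx = 3  [C.live + 6]
20. n10.idx = -7  [-7]
21. n11.lab = "wm"  [terminal]
22. n12.lab = "rp"  [terminal]
23. n13.val = -5  [terminal]
24. n10.ok = -8  [S.idx - 1]
25. n10.cnt = "wmrp"  [b₀.lab ++ b₁.lab]
26. n10.wid = -4  [S.idx * -2 - 18]
27. n14.val = 10  [terminal]
28. n15.sig = "xk"  ["xk"]
29. n15.wid = 20  [e.val + 10]
30. n16.lab = true  [terminal]
31. n17.val = 21  [terminal]
32. n18.lab = "kp"  [terminal]
33. n15.key = "kpxk"  [b.lab ++ A.sig]
34. n15.tag = "xkkp"  [A.sig ++ b.lab]
35. n9.ok = 2  [len(S₁.cnt) - 2]
36. n9.cnt = "wmrpz"  [S₁.cnt ++ "z"]
37. n9.wid = 15  [S₁.wid + 19]
38. n19.val = 14  [terminal]
39. n8.cnt = 4  [e.val * 2 - 24]
40. n2.cnt = 14  [C₀.live + C₁.cnt + 16]
41. n0.ok = -4  [C.cnt * -2 + 24]
42. n0.cnt = "wv"  ["wv"]
43. n0.wid = 27  [S.idx + C.cnt + 11]

-4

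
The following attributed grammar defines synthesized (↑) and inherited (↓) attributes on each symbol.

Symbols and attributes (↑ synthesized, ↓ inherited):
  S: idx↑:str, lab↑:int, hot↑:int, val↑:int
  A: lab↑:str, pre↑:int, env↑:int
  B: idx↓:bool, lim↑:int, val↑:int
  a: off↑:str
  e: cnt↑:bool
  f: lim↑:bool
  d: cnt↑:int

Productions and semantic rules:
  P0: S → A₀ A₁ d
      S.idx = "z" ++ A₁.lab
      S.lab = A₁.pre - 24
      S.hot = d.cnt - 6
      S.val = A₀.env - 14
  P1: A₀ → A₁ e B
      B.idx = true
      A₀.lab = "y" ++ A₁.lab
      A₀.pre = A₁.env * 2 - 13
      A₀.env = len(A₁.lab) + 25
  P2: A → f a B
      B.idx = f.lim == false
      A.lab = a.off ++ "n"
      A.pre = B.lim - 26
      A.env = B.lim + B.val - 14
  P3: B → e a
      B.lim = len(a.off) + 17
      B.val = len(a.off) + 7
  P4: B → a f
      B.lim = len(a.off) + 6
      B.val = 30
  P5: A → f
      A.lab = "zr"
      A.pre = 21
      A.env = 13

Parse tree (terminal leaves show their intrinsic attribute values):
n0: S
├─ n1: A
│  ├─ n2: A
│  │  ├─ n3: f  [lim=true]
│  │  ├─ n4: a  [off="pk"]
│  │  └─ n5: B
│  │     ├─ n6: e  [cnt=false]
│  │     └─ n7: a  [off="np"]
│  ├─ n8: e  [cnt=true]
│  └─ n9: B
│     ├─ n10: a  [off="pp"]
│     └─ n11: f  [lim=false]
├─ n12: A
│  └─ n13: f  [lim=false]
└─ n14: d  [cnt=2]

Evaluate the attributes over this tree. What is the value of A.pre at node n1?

15

1. n3.lim = true  [terminal]
2. n4.off = "pk"  [terminal]
3. n5.idx = false  [f.lim == false]
4. n6.cnt = false  [terminal]
5. n7.off = "np"  [terminal]
6. n5.lim = 19  [len(a.off) + 17]
7. n5.val = 9  [len(a.off) + 7]
8. n2.lab = "pkn"  [a.off ++ "n"]
9. n2.pre = -7  [B.lim - 26]
10. n2.env = 14  [B.lim + B.val - 14]
11. n8.cnt = true  [terminal]
12. n9.idx = true  [true]
13. n10.off = "pp"  [terminal]
14. n11.lim = false  [terminal]
15. n9.lim = 8  [len(a.off) + 6]
16. n9.val = 30  [30]
17. n1.lab = "ypkn"  ["y" ++ A₁.lab]
18. n1.pre = 15  [A₁.env * 2 - 13]
19. n1.env = 28  [len(A₁.lab) + 25]
20. n13.lim = false  [terminal]
21. n12.lab = "zr"  ["zr"]
22. n12.pre = 21  [21]
23. n12.env = 13  [13]
24. n14.cnt = 2  [terminal]
25. n0.idx = "zzr"  ["z" ++ A₁.lab]
26. n0.lab = -3  [A₁.pre - 24]
27. n0.hot = -4  [d.cnt - 6]
28. n0.val = 14  [A₀.env - 14]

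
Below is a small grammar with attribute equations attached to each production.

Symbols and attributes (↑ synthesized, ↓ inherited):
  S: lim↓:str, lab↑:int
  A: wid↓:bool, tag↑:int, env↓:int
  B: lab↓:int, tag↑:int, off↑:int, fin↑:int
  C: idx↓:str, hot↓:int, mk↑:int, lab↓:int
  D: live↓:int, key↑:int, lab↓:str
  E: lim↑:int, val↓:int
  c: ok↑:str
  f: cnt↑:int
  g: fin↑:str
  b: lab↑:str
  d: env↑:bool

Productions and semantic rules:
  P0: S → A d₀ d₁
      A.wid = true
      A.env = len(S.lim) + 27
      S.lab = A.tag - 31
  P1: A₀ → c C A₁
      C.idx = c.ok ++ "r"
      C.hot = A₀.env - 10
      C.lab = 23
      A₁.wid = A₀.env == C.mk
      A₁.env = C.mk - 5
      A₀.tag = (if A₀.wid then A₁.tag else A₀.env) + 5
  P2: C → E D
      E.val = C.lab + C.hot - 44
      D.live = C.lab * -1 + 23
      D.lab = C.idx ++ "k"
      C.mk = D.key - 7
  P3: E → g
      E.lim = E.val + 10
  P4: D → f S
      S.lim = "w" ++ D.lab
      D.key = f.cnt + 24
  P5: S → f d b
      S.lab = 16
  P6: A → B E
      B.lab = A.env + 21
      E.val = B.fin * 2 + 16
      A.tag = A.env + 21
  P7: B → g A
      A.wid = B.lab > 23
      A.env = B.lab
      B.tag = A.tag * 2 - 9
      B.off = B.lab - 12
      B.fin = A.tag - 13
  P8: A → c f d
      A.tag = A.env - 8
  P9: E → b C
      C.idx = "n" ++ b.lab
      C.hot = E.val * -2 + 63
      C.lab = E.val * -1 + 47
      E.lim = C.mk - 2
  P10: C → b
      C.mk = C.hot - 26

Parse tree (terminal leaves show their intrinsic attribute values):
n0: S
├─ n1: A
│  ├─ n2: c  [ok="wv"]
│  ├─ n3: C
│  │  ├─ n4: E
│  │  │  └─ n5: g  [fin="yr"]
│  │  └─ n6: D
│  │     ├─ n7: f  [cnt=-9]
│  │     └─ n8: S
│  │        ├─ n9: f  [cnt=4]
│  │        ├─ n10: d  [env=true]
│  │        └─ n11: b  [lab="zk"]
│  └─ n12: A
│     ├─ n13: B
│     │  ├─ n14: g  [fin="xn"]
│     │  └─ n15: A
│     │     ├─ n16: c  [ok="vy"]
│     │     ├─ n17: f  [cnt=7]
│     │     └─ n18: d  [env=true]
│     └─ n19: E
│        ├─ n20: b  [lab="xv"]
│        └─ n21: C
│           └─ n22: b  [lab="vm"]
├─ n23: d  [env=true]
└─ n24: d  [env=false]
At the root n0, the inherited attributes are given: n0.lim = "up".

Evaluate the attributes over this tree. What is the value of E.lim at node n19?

-9

1. n0.lim = "up"  [given at root]
2. n1.wid = true  [true]
3. n1.env = 29  [len(S.lim) + 27]
4. n2.ok = "wv"  [terminal]
5. n3.idx = "wvr"  [c.ok ++ "r"]
6. n3.hot = 19  [A₀.env - 10]
7. n3.lab = 23  [23]
8. n4.val = -2  [C.lab + C.hot - 44]
9. n5.fin = "yr"  [terminal]
10. n4.lim = 8  [E.val + 10]
11. n6.live = 0  [C.lab * -1 + 23]
12. n6.lab = "wvrk"  [C.idx ++ "k"]
13. n7.cnt = -9  [terminal]
14. n8.lim = "wwvrk"  ["w" ++ D.lab]
15. n9.cnt = 4  [terminal]
16. n10.env = true  [terminal]
17. n11.lab = "zk"  [terminal]
18. n8.lab = 16  [16]
19. n6.key = 15  [f.cnt + 24]
20. n3.mk = 8  [D.key - 7]
21. n12.wid = false  [A₀.env == C.mk]
22. n12.env = 3  [C.mk - 5]
23. n13.lab = 24  [A.env + 21]
24. n14.fin = "xn"  [terminal]
25. n15.wid = true  [B.lab > 23]
26. n15.env = 24  [B.lab]
27. n16.ok = "vy"  [terminal]
28. n17.cnt = 7  [terminal]
29. n18.env = true  [terminal]
30. n15.tag = 16  [A.env - 8]
31. n13.tag = 23  [A.tag * 2 - 9]
32. n13.off = 12  [B.lab - 12]
33. n13.fin = 3  [A.tag - 13]
34. n19.val = 22  [B.fin * 2 + 16]
35. n20.lab = "xv"  [terminal]
36. n21.idx = "nxv"  ["n" ++ b.lab]
37. n21.hot = 19  [E.val * -2 + 63]
38. n21.lab = 25  [E.val * -1 + 47]
39. n22.lab = "vm"  [terminal]
40. n21.mk = -7  [C.hot - 26]
41. n19.lim = -9  [C.mk - 2]
42. n12.tag = 24  [A.env + 21]
43. n1.tag = 29  [(if A₀.wid then A₁.tag else A₀.env) + 5]
44. n23.env = true  [terminal]
45. n24.env = false  [terminal]
46. n0.lab = -2  [A.tag - 31]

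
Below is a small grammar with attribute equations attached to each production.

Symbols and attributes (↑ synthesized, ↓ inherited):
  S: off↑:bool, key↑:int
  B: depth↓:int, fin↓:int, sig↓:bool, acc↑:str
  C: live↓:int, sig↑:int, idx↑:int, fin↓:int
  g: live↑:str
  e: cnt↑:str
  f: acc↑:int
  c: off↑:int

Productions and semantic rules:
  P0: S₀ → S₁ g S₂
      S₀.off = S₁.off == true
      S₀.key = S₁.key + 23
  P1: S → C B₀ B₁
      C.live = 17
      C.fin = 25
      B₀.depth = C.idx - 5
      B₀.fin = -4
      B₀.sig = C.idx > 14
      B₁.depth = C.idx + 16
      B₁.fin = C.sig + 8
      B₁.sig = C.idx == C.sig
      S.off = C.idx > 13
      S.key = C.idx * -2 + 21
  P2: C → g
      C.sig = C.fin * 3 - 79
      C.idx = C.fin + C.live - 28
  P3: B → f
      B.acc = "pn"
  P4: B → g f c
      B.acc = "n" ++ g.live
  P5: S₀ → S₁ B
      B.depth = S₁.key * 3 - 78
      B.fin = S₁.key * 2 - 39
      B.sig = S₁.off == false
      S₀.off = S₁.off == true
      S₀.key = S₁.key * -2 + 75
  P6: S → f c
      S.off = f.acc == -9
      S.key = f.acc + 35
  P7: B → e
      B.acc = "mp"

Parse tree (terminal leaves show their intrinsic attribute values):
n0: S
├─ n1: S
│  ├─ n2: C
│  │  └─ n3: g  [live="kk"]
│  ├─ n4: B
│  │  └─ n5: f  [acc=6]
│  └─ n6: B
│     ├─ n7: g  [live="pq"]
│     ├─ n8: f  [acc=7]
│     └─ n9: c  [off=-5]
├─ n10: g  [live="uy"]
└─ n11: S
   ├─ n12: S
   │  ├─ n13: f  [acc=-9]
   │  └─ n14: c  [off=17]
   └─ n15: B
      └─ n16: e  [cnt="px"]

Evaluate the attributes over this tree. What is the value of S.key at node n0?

1. n2.live = 17  [17]
2. n2.fin = 25  [25]
3. n3.live = "kk"  [terminal]
4. n2.sig = -4  [C.fin * 3 - 79]
5. n2.idx = 14  [C.fin + C.live - 28]
6. n4.depth = 9  [C.idx - 5]
7. n4.fin = -4  [-4]
8. n4.sig = false  [C.idx > 14]
9. n5.acc = 6  [terminal]
10. n4.acc = "pn"  ["pn"]
11. n6.depth = 30  [C.idx + 16]
12. n6.fin = 4  [C.sig + 8]
13. n6.sig = false  [C.idx == C.sig]
14. n7.live = "pq"  [terminal]
15. n8.acc = 7  [terminal]
16. n9.off = -5  [terminal]
17. n6.acc = "npq"  ["n" ++ g.live]
18. n1.off = true  [C.idx > 13]
19. n1.key = -7  [C.idx * -2 + 21]
20. n10.live = "uy"  [terminal]
21. n13.acc = -9  [terminal]
22. n14.off = 17  [terminal]
23. n12.off = true  [f.acc == -9]
24. n12.key = 26  [f.acc + 35]
25. n15.depth = 0  [S₁.key * 3 - 78]
26. n15.fin = 13  [S₁.key * 2 - 39]
27. n15.sig = false  [S₁.off == false]
28. n16.cnt = "px"  [terminal]
29. n15.acc = "mp"  ["mp"]
30. n11.off = true  [S₁.off == true]
31. n11.key = 23  [S₁.key * -2 + 75]
32. n0.off = true  [S₁.off == true]
33. n0.key = 16  [S₁.key + 23]

16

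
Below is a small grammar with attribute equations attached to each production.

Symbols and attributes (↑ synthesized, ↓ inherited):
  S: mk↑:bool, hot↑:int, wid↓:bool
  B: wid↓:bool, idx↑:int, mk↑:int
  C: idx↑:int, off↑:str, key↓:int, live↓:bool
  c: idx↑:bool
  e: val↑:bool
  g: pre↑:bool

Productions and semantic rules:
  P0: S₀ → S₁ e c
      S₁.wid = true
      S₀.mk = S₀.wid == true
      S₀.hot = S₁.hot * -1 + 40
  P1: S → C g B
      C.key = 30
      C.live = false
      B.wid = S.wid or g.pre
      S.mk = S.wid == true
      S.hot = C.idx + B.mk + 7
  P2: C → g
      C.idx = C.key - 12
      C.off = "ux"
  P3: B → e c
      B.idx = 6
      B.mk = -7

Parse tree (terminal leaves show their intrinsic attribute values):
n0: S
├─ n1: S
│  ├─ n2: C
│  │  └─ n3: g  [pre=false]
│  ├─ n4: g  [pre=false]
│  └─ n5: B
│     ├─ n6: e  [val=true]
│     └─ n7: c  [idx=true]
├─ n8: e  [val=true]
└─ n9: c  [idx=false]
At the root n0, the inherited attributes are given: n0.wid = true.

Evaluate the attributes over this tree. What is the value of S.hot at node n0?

22

1. n0.wid = true  [given at root]
2. n1.wid = true  [true]
3. n2.key = 30  [30]
4. n2.live = false  [false]
5. n3.pre = false  [terminal]
6. n2.idx = 18  [C.key - 12]
7. n2.off = "ux"  ["ux"]
8. n4.pre = false  [terminal]
9. n5.wid = true  [S.wid or g.pre]
10. n6.val = true  [terminal]
11. n7.idx = true  [terminal]
12. n5.idx = 6  [6]
13. n5.mk = -7  [-7]
14. n1.mk = true  [S.wid == true]
15. n1.hot = 18  [C.idx + B.mk + 7]
16. n8.val = true  [terminal]
17. n9.idx = false  [terminal]
18. n0.mk = true  [S₀.wid == true]
19. n0.hot = 22  [S₁.hot * -1 + 40]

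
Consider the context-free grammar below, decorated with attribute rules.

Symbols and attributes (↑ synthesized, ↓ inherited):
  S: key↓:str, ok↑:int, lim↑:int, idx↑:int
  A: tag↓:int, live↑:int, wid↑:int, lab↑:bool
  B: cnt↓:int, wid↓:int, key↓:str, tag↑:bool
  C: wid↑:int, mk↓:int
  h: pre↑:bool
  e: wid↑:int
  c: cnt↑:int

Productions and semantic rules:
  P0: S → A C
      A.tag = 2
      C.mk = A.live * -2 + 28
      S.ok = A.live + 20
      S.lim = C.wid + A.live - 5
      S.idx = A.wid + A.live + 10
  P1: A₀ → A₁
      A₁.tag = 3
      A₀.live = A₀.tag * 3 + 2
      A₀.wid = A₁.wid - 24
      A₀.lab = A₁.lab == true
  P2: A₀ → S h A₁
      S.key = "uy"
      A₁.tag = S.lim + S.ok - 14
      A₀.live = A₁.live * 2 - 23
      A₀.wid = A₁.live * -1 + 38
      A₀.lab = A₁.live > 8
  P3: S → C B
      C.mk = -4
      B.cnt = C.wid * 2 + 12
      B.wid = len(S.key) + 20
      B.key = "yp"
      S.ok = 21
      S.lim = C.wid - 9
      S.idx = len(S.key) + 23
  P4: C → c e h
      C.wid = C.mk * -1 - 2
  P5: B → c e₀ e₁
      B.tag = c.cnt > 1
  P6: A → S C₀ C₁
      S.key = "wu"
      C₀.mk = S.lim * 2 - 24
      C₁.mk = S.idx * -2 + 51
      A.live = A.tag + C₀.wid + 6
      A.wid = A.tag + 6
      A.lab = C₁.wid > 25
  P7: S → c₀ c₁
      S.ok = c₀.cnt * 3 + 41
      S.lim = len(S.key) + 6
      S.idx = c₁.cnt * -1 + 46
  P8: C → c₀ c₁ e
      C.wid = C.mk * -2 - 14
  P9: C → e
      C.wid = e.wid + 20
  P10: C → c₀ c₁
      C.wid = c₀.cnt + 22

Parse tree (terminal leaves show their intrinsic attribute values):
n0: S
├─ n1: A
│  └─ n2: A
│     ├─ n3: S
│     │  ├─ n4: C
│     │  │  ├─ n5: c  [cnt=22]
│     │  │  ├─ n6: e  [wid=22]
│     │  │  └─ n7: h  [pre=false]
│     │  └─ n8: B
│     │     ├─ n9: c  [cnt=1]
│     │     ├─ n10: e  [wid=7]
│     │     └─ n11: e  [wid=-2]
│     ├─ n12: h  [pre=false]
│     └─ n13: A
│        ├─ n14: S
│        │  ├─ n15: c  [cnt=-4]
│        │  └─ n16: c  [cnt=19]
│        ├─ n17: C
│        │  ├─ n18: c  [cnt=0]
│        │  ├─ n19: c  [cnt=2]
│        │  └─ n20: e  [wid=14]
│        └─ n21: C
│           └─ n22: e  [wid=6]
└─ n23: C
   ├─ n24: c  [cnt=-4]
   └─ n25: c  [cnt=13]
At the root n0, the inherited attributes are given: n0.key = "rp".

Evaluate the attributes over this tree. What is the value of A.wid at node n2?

1. n0.key = "rp"  [given at root]
2. n1.tag = 2  [2]
3. n2.tag = 3  [3]
4. n3.key = "uy"  ["uy"]
5. n4.mk = -4  [-4]
6. n5.cnt = 22  [terminal]
7. n6.wid = 22  [terminal]
8. n7.pre = false  [terminal]
9. n4.wid = 2  [C.mk * -1 - 2]
10. n8.cnt = 16  [C.wid * 2 + 12]
11. n8.wid = 22  [len(S.key) + 20]
12. n8.key = "yp"  ["yp"]
13. n9.cnt = 1  [terminal]
14. n10.wid = 7  [terminal]
15. n11.wid = -2  [terminal]
16. n8.tag = false  [c.cnt > 1]
17. n3.ok = 21  [21]
18. n3.lim = -7  [C.wid - 9]
19. n3.idx = 25  [len(S.key) + 23]
20. n12.pre = false  [terminal]
21. n13.tag = 0  [S.lim + S.ok - 14]
22. n14.key = "wu"  ["wu"]
23. n15.cnt = -4  [terminal]
24. n16.cnt = 19  [terminal]
25. n14.ok = 29  [c₀.cnt * 3 + 41]
26. n14.lim = 8  [len(S.key) + 6]
27. n14.idx = 27  [c₁.cnt * -1 + 46]
28. n17.mk = -8  [S.lim * 2 - 24]
29. n18.cnt = 0  [terminal]
30. n19.cnt = 2  [terminal]
31. n20.wid = 14  [terminal]
32. n17.wid = 2  [C.mk * -2 - 14]
33. n21.mk = -3  [S.idx * -2 + 51]
34. n22.wid = 6  [terminal]
35. n21.wid = 26  [e.wid + 20]
36. n13.live = 8  [A.tag + C₀.wid + 6]
37. n13.wid = 6  [A.tag + 6]
38. n13.lab = true  [C₁.wid > 25]
39. n2.live = -7  [A₁.live * 2 - 23]
40. n2.wid = 30  [A₁.live * -1 + 38]
41. n2.lab = false  [A₁.live > 8]
42. n1.live = 8  [A₀.tag * 3 + 2]
43. n1.wid = 6  [A₁.wid - 24]
44. n1.lab = false  [A₁.lab == true]
45. n23.mk = 12  [A.live * -2 + 28]
46. n24.cnt = -4  [terminal]
47. n25.cnt = 13  [terminal]
48. n23.wid = 18  [c₀.cnt + 22]
49. n0.ok = 28  [A.live + 20]
50. n0.lim = 21  [C.wid + A.live - 5]
51. n0.idx = 24  [A.wid + A.live + 10]

30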